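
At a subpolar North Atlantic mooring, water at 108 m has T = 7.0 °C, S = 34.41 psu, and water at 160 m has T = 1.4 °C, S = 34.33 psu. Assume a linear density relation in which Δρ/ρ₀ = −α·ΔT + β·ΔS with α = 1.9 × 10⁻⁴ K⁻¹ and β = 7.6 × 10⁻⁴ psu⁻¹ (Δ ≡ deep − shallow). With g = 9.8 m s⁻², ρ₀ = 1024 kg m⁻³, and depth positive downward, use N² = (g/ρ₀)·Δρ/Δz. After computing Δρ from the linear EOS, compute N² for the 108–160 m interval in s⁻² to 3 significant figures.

1.89 × 10⁻⁴ s⁻²

ΔT = -5.6 K, ΔS = -0.08 psu (deep − shallow).
Δρ/ρ₀ = −αΔT + βΔS = 1.064 × 10⁻³ − 6.08 × 10⁻⁵ = 1.0032 × 10⁻³, so Δρ ≈ 1.027 kg m⁻³.
N² = (g/ρ₀)·Δρ/Δz = g·(Δρ/ρ₀)/Δz = 9.8 × 1.0032 × 10⁻³ / 52 = 1.8906 × 10⁻⁴ s⁻² ≈ 1.89 × 10⁻⁴ s⁻².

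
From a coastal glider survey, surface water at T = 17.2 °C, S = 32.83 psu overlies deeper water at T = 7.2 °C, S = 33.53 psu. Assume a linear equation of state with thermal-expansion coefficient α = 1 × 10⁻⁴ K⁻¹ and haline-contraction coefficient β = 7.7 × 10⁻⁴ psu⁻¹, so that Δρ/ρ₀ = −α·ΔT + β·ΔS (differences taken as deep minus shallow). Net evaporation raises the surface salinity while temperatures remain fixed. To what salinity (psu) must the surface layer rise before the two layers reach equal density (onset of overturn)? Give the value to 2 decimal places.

34.83 psu

Neutral buoyancy requires −α(T_deep − T_surf) + β(S_deep − S_surf′) = 0.
S_surf′ = S_deep − (α/β)·ΔT = 33.53 − (1 × 10⁻⁴/7.7 × 10⁻⁴)·(-10.0) = 34.8287 psu.
Increase required: 34.8287 − 32.83 = 1.9987 psu.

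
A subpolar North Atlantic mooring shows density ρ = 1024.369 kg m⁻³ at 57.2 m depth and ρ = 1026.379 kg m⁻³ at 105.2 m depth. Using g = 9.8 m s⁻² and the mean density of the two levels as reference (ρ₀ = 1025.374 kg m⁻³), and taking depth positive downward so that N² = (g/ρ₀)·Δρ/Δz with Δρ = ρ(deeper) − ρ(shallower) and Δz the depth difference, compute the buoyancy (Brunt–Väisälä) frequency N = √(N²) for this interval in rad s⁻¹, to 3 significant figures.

0.0200 rad s⁻¹

Δρ = 1026.379 − 1024.369 = 2.010 kg m⁻³ over Δz = 105.2 − 57.2 = 48 m.
N² = (9.8/1025.374) × (2.010/48) = 4.0022 × 10⁻⁴ s⁻².
N = √(4.0022 × 10⁻⁴) = 0.020005 rad s⁻¹ ≈ 0.0200 rad s⁻¹.
A positive N² confirms static stability across the interval.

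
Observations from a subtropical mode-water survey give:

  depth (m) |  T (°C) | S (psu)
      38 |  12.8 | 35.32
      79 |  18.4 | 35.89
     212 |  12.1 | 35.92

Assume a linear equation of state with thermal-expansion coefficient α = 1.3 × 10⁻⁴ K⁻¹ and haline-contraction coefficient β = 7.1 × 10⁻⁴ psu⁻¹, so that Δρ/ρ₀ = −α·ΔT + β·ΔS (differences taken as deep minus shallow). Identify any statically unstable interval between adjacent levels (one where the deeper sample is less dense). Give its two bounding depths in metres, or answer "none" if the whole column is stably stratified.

38–79 m

Evaluate Δρ/ρ₀ = −αΔT + βΔS across each adjacent pair:
  38–79 m: −αΔT+βΔS = −(1.3 × 10⁻⁴)(+5.6)+(7.1 × 10⁻⁴)(+0.57) = -3.2 × 10⁻⁴ → UNSTABLE
  79–212 m: −αΔT+βΔS = −(1.3 × 10⁻⁴)(-6.3)+(7.1 × 10⁻⁴)(+0.03) = 8.4 × 10⁻⁴ → stable
The 38–79 m interval has Δρ < 0: lighter water underlies denser water.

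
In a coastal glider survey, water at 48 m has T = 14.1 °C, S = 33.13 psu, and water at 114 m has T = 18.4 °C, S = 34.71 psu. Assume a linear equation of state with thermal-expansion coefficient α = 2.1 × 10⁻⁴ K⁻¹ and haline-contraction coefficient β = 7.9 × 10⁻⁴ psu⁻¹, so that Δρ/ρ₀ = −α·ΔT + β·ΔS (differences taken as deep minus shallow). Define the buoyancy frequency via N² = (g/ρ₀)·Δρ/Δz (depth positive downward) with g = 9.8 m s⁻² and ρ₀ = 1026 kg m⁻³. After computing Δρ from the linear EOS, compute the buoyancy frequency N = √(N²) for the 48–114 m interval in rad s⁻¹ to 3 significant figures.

ΔT = +4.3 K, ΔS = +1.58 psu (deep − shallow).
Δρ/ρ₀ = −αΔT + βΔS = -9.03 × 10⁻⁴ + 1.2482 × 10⁻³ = 3.452 × 10⁻⁴, so Δρ ≈ 0.3542 kg m⁻³.
N² = (g/ρ₀)·Δρ/Δz = g·(Δρ/ρ₀)/Δz = 9.8 × 3.452 × 10⁻⁴ / 66 = 5.1257 × 10⁻⁵ s⁻².
N = √(5.1257 × 10⁻⁵) = 7.1594 × 10⁻³ rad s⁻¹ ≈ 7.16 × 10⁻³ rad s⁻¹.

7.16 × 10⁻³ rad s⁻¹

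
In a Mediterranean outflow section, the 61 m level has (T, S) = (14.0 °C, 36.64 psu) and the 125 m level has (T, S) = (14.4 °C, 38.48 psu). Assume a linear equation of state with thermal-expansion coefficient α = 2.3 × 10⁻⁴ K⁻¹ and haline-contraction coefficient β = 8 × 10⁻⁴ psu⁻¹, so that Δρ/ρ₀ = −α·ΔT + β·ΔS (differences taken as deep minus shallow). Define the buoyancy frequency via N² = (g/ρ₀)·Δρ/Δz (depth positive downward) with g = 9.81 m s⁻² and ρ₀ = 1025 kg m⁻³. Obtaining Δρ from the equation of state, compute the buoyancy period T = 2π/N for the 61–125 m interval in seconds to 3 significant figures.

432 s

ΔT = +0.4 K, ΔS = +1.84 psu (deep − shallow).
Δρ/ρ₀ = −αΔT + βΔS = -9.20 × 10⁻⁵ + 1.472 × 10⁻³ = 1.38 × 10⁻³, so Δρ ≈ 1.415 kg m⁻³.
N² = (g/ρ₀)·Δρ/Δz = g·(Δρ/ρ₀)/Δz = 9.81 × 1.38 × 10⁻³ / 64 = 2.1153 × 10⁻⁴ s⁻².
N = √(2.1153 × 10⁻⁴) = 0.014544 rad s⁻¹ → T = 2π/N = 432.01 s ≈ 432 s.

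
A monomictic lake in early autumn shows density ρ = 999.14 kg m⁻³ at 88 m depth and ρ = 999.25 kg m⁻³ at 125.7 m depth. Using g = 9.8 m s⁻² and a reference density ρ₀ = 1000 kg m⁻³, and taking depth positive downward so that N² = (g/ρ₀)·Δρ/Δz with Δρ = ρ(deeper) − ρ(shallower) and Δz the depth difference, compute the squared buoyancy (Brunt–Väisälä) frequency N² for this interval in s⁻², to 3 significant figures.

2.86 × 10⁻⁵ s⁻²

Δρ = 999.25 − 999.14 = 0.11 kg m⁻³ over Δz = 125.7 − 88 = 37.7 m.
N² = (9.8/1000) × (0.11/37.7) = 2.8594 × 10⁻⁵ s⁻² ≈ 2.86 × 10⁻⁵ s⁻².
A positive N² confirms static stability across the interval.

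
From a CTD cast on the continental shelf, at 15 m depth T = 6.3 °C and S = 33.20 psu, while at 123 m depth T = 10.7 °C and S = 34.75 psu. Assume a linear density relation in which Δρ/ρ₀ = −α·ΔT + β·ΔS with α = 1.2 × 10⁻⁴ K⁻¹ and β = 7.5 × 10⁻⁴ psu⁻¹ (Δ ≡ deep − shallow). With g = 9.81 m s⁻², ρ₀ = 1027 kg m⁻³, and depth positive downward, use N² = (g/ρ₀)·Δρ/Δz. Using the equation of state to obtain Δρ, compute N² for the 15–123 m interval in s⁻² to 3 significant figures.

ΔT = +4.4 K, ΔS = +1.55 psu (deep − shallow).
Δρ/ρ₀ = −αΔT + βΔS = -5.28 × 10⁻⁴ + 1.1625 × 10⁻³ = 6.345 × 10⁻⁴, so Δρ ≈ 0.6516 kg m⁻³.
N² = (g/ρ₀)·Δρ/Δz = g·(Δρ/ρ₀)/Δz = 9.81 × 6.345 × 10⁻⁴ / 108 = 5.7634 × 10⁻⁵ s⁻² ≈ 5.76 × 10⁻⁵ s⁻².

5.76 × 10⁻⁵ s⁻²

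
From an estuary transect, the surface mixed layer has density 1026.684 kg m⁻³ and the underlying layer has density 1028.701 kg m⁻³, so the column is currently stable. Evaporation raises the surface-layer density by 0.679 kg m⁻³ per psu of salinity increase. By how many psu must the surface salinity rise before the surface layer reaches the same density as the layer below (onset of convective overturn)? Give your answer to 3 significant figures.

2.97 psu

Density deficit of the surface layer: 1028.701 − 1026.684 = 2.017 kg m⁻³.
Required change = 2.017 / 0.679 = 2.97 psu.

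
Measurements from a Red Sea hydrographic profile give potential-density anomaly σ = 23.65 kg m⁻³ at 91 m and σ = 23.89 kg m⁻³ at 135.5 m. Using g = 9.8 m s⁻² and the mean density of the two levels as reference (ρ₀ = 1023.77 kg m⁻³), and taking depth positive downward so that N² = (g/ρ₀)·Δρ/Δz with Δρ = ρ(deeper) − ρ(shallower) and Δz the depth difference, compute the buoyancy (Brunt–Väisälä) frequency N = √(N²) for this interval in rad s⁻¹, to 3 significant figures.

7.19 × 10⁻³ rad s⁻¹

Δρ = 1023.89 − 1023.65 = 0.24 kg m⁻³ over Δz = 135.5 − 91 = 44.5 m.
N² = (9.8/1023.77) × (0.24/44.5) = 5.1627 × 10⁻⁵ s⁻².
N = √(5.1627 × 10⁻⁵) = 7.1852 × 10⁻³ rad s⁻¹ ≈ 7.19 × 10⁻³ rad s⁻¹.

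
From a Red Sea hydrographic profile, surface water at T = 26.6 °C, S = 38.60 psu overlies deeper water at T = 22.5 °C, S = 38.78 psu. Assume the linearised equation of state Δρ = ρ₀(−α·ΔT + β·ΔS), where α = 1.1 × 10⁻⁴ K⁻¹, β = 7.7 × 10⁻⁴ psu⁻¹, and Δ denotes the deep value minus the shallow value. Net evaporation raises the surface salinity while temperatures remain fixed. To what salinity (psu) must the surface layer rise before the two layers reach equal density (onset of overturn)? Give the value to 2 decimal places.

Neutral buoyancy requires −α(T_deep − T_surf) + β(S_deep − S_surf′) = 0.
S_surf′ = S_deep − (α/β)·ΔT = 38.78 − (1.1 × 10⁻⁴/7.7 × 10⁻⁴)·(-4.1) = 39.3657 psu.
Increase required: 39.3657 − 38.60 = 0.7657 psu.

39.37 psu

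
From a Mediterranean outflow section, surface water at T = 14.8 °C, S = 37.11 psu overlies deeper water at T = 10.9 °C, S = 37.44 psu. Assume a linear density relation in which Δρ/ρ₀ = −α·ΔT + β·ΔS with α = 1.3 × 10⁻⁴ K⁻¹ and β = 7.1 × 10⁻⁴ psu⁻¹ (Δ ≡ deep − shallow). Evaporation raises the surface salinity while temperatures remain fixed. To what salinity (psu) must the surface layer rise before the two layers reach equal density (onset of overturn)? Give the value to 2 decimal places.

38.15 psu

Neutral buoyancy requires −α(T_deep − T_surf) + β(S_deep − S_surf′) = 0.
S_surf′ = S_deep − (α/β)·ΔT = 37.44 − (1.3 × 10⁻⁴/7.1 × 10⁻⁴)·(-3.9) = 38.1541 psu.
Increase required: 38.1541 − 37.11 = 1.0441 psu.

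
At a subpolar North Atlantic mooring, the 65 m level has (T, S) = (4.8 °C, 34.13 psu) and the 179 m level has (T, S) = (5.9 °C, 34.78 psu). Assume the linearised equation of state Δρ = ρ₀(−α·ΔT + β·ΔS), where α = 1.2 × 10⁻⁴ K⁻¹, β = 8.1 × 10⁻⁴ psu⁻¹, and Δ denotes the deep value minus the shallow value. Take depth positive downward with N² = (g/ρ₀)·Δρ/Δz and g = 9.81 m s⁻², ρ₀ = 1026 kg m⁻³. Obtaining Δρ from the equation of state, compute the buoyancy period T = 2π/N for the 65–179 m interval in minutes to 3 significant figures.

18.0 min

ΔT = +1.1 K, ΔS = +0.65 psu (deep − shallow).
Δρ/ρ₀ = −αΔT + βΔS = -1.32 × 10⁻⁴ + 5.265 × 10⁻⁴ = 3.945 × 10⁻⁴, so Δρ ≈ 0.4048 kg m⁻³.
N² = (g/ρ₀)·Δρ/Δz = g·(Δρ/ρ₀)/Δz = 9.81 × 3.945 × 10⁻⁴ / 114 = 3.3948 × 10⁻⁵ s⁻².
N = √(3.3948 × 10⁻⁵) = 5.8265 × 10⁻³ rad s⁻¹ → T = 2π/N = 1.0784 × 10³ s = 17.973 min ≈ 18.0 min.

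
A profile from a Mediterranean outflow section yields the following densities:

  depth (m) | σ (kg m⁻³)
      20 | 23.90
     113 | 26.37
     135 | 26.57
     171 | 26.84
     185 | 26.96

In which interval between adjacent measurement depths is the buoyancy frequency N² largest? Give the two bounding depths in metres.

Compute the density gradient over each adjacent pair:
  20–113 m: Δρ/Δz = 2.47/93 = 0.027 kg m⁻⁴
  113–135 m: Δρ/Δz = 0.20/22 = 9.1 × 10⁻³ kg m⁻⁴
  135–171 m: Δρ/Δz = 0.27/36 = 7.5 × 10⁻³ kg m⁻⁴
  171–185 m: Δρ/Δz = 0.12/14 = 8.6 × 10⁻³ kg m⁻⁴
The largest gradient is in the 20–113 m interval — the pycnocline.

20–113 m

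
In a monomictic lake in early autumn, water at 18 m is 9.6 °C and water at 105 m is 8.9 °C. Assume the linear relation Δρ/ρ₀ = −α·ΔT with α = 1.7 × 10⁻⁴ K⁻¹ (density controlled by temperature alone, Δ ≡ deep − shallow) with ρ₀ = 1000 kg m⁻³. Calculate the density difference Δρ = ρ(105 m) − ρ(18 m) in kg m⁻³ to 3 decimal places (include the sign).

ΔT = -0.7 K, Δρ/ρ₀ = −αΔT = 1.19 × 10⁻⁴.
Δρ = 1000 × (1.19 × 10⁻⁴) = +0.119 kg m⁻³.
Positive Δρ: denser below, stable.

+0.119 kg m⁻³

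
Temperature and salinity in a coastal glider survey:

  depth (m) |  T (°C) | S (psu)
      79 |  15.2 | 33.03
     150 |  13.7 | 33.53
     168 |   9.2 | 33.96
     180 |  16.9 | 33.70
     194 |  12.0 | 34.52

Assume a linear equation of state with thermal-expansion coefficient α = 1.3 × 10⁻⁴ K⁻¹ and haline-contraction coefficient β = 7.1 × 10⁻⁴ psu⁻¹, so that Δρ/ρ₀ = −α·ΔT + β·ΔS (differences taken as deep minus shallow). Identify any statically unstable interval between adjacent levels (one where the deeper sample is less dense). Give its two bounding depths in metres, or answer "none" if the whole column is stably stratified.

Evaluate Δρ/ρ₀ = −αΔT + βΔS across each adjacent pair:
  79–150 m: −αΔT+βΔS = −(1.3 × 10⁻⁴)(-1.5)+(7.1 × 10⁻⁴)(+0.50) = 5.5 × 10⁻⁴ → stable
  150–168 m: −αΔT+βΔS = −(1.3 × 10⁻⁴)(-4.5)+(7.1 × 10⁻⁴)(+0.43) = 8.9 × 10⁻⁴ → stable
  168–180 m: −αΔT+βΔS = −(1.3 × 10⁻⁴)(+7.7)+(7.1 × 10⁻⁴)(-0.26) = -1.2 × 10⁻³ → UNSTABLE
  180–194 m: −αΔT+βΔS = −(1.3 × 10⁻⁴)(-4.9)+(7.1 × 10⁻⁴)(+0.82) = 1.2 × 10⁻³ → stable
The 168–180 m interval has Δρ < 0: lighter water underlies denser water.

168–180 m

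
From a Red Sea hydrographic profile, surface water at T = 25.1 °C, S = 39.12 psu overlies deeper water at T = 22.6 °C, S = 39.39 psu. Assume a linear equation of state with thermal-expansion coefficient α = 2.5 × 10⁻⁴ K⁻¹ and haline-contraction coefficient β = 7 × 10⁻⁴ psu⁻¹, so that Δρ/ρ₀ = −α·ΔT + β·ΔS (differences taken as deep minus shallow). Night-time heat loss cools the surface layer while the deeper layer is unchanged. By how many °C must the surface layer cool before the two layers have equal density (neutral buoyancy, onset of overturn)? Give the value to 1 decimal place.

Neutral buoyancy requires Δρ = 0, i.e. −α(T_deep − T_surf′) + β(S_deep − S_surf) = 0.
T_surf′ = T_deep − (β/α)·ΔS = 22.6 − (7 × 10⁻⁴/2.5 × 10⁻⁴)·(+0.27) = 21.844 °C.
Cooling required: 25.1 − (21.844) = 3.256 °C.

3.3 °C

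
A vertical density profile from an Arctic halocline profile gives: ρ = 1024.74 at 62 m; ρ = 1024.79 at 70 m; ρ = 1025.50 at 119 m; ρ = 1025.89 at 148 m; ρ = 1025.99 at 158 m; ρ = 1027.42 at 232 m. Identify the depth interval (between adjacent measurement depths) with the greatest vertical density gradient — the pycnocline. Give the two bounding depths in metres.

Compute the density gradient over each adjacent pair:
  62–70 m: Δρ/Δz = 0.05/8 = 6.3 × 10⁻³ kg m⁻⁴
  70–119 m: Δρ/Δz = 0.71/49 = 0.014 kg m⁻⁴
  119–148 m: Δρ/Δz = 0.39/29 = 0.013 kg m⁻⁴
  148–158 m: Δρ/Δz = 0.10/10 = 0.010 kg m⁻⁴
  158–232 m: Δρ/Δz = 1.43/74 = 0.019 kg m⁻⁴
The largest gradient is in the 158–232 m interval — the pycnocline.

158–232 m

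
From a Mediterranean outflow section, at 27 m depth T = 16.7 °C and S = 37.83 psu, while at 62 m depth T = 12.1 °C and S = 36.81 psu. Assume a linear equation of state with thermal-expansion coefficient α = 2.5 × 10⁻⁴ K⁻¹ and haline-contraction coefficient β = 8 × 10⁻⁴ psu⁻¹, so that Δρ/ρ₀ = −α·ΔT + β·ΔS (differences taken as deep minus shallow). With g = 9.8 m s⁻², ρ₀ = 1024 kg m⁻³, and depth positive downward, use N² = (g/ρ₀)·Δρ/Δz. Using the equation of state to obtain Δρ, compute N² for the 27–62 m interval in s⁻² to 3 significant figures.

ΔT = -4.6 K, ΔS = -1.02 psu (deep − shallow).
Δρ/ρ₀ = −αΔT + βΔS = 1.15 × 10⁻³ − 8.16 × 10⁻⁴ = 3.34 × 10⁻⁴, so Δρ ≈ 0.3420 kg m⁻³.
N² = (g/ρ₀)·Δρ/Δz = g·(Δρ/ρ₀)/Δz = 9.8 × 3.34 × 10⁻⁴ / 35 = 9.3520 × 10⁻⁵ s⁻² ≈ 9.35 × 10⁻⁵ s⁻².

9.35 × 10⁻⁵ s⁻²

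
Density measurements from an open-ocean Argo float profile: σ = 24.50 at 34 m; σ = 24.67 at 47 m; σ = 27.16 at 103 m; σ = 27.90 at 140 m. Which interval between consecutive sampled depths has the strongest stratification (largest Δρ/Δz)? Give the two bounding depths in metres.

47–103 m

Compute the density gradient over each adjacent pair:
  34–47 m: Δρ/Δz = 0.17/13 = 0.013 kg m⁻⁴
  47–103 m: Δρ/Δz = 2.49/56 = 0.044 kg m⁻⁴
  103–140 m: Δρ/Δz = 0.74/37 = 0.020 kg m⁻⁴
The largest gradient is in the 47–103 m interval — the pycnocline.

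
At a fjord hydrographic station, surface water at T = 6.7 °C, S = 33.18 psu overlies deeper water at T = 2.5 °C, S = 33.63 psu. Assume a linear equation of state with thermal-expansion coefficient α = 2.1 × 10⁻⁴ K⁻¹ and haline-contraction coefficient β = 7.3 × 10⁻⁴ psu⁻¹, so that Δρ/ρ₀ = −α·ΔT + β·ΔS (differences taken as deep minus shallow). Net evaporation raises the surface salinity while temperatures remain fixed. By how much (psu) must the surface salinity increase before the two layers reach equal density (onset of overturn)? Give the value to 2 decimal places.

1.66 psu

Neutral buoyancy requires −α(T_deep − T_surf) + β(S_deep − S_surf′) = 0.
S_surf′ = S_deep − (α/β)·ΔT = 33.63 − (2.1 × 10⁻⁴/7.3 × 10⁻⁴)·(-4.2) = 34.8382 psu.
Increase required: 34.8382 − 33.18 = 1.6582 psu.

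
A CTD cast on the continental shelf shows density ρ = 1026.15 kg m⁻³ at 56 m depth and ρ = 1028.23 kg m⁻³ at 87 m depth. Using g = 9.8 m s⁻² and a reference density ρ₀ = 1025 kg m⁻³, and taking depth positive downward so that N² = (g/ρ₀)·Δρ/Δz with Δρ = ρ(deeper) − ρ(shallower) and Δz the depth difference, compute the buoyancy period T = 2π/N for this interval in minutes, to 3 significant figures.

Δρ = 1028.23 − 1026.15 = 2.08 kg m⁻³ over Δz = 87 − 56 = 31 m.
N² = (9.8/1025) × (2.08/31) = 6.4151 × 10⁻⁴ s⁻².
N = √(6.4151 × 10⁻⁴) = 0.025328 rad s⁻¹, so T = 2π/N = 248.07 s = 4.1345 min ≈ 4.13 min.

4.13 min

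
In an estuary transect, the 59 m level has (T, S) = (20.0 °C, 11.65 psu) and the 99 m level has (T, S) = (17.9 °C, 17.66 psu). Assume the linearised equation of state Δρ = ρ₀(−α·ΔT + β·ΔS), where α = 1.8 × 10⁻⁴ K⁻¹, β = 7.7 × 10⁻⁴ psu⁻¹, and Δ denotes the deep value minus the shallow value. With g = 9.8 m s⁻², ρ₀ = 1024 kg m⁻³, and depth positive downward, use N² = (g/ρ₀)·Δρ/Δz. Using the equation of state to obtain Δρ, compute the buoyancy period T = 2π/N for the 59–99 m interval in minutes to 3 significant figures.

ΔT = -2.1 K, ΔS = +6.01 psu (deep − shallow).
Δρ/ρ₀ = −αΔT + βΔS = 3.78 × 10⁻⁴ + 4.6277 × 10⁻³ = 5.0057 × 10⁻³, so Δρ ≈ 5.126 kg m⁻³.
N² = (g/ρ₀)·Δρ/Δz = g·(Δρ/ρ₀)/Δz = 9.8 × 5.0057 × 10⁻³ / 40 = 1.2264 × 10⁻³ s⁻².
N = √(1.2264 × 10⁻³) = 0.035020 rad s⁻¹ → T = 2π/N = 179.42 s = 2.9903 min ≈ 2.99 min.

2.99 min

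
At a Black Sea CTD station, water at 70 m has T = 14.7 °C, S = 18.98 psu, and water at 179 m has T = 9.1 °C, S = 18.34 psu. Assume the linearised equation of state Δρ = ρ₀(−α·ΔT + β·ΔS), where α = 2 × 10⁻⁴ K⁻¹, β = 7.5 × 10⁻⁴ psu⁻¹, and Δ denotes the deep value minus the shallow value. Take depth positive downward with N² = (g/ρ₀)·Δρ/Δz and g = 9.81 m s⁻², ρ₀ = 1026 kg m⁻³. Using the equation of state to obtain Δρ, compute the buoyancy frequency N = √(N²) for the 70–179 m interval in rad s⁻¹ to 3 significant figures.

ΔT = -5.6 K, ΔS = -0.64 psu (deep − shallow).
Δρ/ρ₀ = −αΔT + βΔS = 1.12 × 10⁻³ − 4.80 × 10⁻⁴ = 6.40 × 10⁻⁴, so Δρ ≈ 0.6566 kg m⁻³.
N² = (g/ρ₀)·Δρ/Δz = g·(Δρ/ρ₀)/Δz = 9.81 × 6.40 × 10⁻⁴ / 109 = 5.7600 × 10⁻⁵ s⁻².
N = √(5.7600 × 10⁻⁵) = 7.5895 × 10⁻³ rad s⁻¹ ≈ 7.59 × 10⁻³ rad s⁻¹.

7.59 × 10⁻³ rad s⁻¹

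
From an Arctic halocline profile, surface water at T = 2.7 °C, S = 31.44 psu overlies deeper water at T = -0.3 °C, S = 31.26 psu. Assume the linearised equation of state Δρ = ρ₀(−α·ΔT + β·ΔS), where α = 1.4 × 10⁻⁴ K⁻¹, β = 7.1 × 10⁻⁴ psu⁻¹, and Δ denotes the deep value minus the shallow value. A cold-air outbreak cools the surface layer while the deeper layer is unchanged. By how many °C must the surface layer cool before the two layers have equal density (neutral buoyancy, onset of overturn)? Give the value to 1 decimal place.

2.1 °C

Neutral buoyancy requires Δρ = 0, i.e. −α(T_deep − T_surf′) + β(S_deep − S_surf) = 0.
T_surf′ = T_deep − (β/α)·ΔS = -0.3 − (7.1 × 10⁻⁴/1.4 × 10⁻⁴)·(-0.18) = 0.613 °C.
Cooling required: 2.7 − (0.613) = 2.087 °C.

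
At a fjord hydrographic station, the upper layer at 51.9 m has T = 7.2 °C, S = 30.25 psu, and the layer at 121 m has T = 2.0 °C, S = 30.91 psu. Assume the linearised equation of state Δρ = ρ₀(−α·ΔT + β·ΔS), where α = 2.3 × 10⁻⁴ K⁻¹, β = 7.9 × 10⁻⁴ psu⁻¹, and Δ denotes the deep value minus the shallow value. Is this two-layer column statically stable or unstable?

ΔT = 2.0 − 7.2 = -5.2 K and ΔS = 30.91 − 30.25 = +0.66 psu (deep − shallow).
−αΔT = 1.196 × 10⁻³; βΔS = 5.214 × 10⁻⁴; sum Δρ/ρ₀ = 1.7174 × 10⁻³.
Δρ/ρ₀ > 0, so Δρ > 0: deeper water is denser → statically stable.

stable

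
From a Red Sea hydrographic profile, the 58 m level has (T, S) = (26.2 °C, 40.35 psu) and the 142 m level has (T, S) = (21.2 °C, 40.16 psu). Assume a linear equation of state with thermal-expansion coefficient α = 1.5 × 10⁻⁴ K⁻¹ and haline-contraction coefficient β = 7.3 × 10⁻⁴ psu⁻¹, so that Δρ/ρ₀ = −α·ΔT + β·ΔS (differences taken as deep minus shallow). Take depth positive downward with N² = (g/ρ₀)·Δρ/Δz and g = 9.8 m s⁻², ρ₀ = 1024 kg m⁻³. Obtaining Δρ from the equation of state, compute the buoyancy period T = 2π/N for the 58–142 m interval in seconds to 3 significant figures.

744 s

ΔT = -5.0 K, ΔS = -0.19 psu (deep − shallow).
Δρ/ρ₀ = −αΔT + βΔS = 7.50 × 10⁻⁴ − 1.387 × 10⁻⁴ = 6.113 × 10⁻⁴, so Δρ ≈ 0.6260 kg m⁻³.
N² = (g/ρ₀)·Δρ/Δz = g·(Δρ/ρ₀)/Δz = 9.8 × 6.113 × 10⁻⁴ / 84 = 7.1318 × 10⁻⁵ s⁻².
N = √(7.1318 × 10⁻⁵) = 8.4450 × 10⁻³ rad s⁻¹ → T = 2π/N = 744.01 s ≈ 744 s.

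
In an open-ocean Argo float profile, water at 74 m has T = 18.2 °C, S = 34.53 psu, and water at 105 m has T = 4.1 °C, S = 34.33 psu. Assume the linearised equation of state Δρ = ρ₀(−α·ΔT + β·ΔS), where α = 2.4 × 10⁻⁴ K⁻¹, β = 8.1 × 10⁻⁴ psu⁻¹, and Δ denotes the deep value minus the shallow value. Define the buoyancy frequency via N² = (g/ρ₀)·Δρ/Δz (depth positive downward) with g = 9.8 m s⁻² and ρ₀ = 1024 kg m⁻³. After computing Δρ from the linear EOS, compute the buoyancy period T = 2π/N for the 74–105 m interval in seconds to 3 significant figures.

ΔT = -14.1 K, ΔS = -0.20 psu (deep − shallow).
Δρ/ρ₀ = −αΔT + βΔS = 3.384 × 10⁻³ − 1.62 × 10⁻⁴ = 3.222 × 10⁻³, so Δρ ≈ 3.299 kg m⁻³.
N² = (g/ρ₀)·Δρ/Δz = g·(Δρ/ρ₀)/Δz = 9.8 × 3.222 × 10⁻³ / 31 = 1.0186 × 10⁻³ s⁻².
N = √(1.0186 × 10⁻³) = 0.031916 rad s⁻¹ → T = 2π/N = 196.87 s ≈ 197 s.

197 s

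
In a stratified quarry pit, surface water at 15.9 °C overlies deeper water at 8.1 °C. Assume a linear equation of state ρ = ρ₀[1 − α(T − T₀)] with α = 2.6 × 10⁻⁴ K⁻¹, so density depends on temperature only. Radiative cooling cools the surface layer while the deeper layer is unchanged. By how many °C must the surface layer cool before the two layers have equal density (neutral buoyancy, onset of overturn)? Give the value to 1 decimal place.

7.8 °C

With temperature the only control, equal density requires T_surf′ = T_deep.
T_surf′ = 8.1 °C.
Cooling required: 15.9 − 8.1 = 7.8 °C.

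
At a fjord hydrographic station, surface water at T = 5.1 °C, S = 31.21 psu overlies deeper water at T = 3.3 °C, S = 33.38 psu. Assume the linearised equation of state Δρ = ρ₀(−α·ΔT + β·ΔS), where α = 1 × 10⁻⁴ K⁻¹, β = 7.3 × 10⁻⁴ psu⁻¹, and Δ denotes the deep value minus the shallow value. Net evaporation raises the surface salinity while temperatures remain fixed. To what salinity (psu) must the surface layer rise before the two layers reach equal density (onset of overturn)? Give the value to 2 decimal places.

Neutral buoyancy requires −α(T_deep − T_surf) + β(S_deep − S_surf′) = 0.
S_surf′ = S_deep − (α/β)·ΔT = 33.38 − (1 × 10⁻⁴/7.3 × 10⁻⁴)·(-1.8) = 33.6266 psu.
Increase required: 33.6266 − 31.21 = 2.4166 psu.

33.63 psu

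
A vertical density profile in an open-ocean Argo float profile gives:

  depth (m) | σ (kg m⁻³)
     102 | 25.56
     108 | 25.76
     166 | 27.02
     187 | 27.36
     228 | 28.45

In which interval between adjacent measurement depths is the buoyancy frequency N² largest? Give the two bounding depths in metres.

Compute the density gradient over each adjacent pair:
  102–108 m: Δρ/Δz = 0.20/6 = 0.033 kg m⁻⁴
  108–166 m: Δρ/Δz = 1.26/58 = 0.022 kg m⁻⁴
  166–187 m: Δρ/Δz = 0.34/21 = 0.016 kg m⁻⁴
  187–228 m: Δρ/Δz = 1.09/41 = 0.027 kg m⁻⁴
The largest gradient is in the 102–108 m interval — the pycnocline.

102–108 m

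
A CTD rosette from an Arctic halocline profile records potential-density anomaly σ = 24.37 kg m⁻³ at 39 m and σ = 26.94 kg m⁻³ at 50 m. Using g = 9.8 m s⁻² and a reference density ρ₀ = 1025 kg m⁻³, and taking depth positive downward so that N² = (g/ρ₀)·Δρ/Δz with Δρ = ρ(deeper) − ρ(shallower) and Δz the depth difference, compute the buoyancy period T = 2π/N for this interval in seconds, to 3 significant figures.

Δρ = 1026.94 − 1024.37 = 2.57 kg m⁻³ over Δz = 50 − 39 = 11 m.
N² = (9.8/1025) × (2.57/11) = 2.2338 × 10⁻³ s⁻².
N = √(2.2338 × 10⁻³) = 0.047263 rad s⁻¹, so T = 2π/N = 132.94 s ≈ 133 s.

133 s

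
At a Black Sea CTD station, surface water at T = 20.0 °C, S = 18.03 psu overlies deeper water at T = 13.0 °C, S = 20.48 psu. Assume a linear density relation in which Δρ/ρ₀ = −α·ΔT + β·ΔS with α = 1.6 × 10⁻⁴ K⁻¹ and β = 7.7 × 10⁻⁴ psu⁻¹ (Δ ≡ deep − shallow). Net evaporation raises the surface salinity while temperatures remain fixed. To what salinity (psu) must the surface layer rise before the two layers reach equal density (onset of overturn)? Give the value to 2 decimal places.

21.93 psu

Neutral buoyancy requires −α(T_deep − T_surf) + β(S_deep − S_surf′) = 0.
S_surf′ = S_deep − (α/β)·ΔT = 20.48 − (1.6 × 10⁻⁴/7.7 × 10⁻⁴)·(-7.0) = 21.9345 psu.
Increase required: 21.9345 − 18.03 = 3.9045 psu.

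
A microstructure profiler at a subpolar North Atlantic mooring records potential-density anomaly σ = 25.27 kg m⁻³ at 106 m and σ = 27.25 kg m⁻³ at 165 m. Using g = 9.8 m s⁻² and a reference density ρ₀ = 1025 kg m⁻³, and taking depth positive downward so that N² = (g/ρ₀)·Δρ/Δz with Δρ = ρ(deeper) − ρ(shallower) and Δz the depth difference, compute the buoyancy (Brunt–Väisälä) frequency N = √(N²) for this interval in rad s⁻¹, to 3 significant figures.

Δρ = 1027.25 − 1025.27 = 1.98 kg m⁻³ over Δz = 165 − 106 = 59 m.
N² = (9.8/1025) × (1.98/59) = 3.2086 × 10⁻⁴ s⁻².
N = √(3.2086 × 10⁻⁴) = 0.017913 rad s⁻¹ ≈ 0.0179 rad s⁻¹.

0.0179 rad s⁻¹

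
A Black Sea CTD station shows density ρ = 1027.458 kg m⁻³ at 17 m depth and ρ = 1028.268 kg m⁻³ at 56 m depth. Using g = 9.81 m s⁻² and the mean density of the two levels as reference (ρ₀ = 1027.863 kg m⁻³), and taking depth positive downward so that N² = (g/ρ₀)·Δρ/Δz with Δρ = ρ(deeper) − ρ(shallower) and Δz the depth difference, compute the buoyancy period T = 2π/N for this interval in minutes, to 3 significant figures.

7.44 min

Δρ = 1028.268 − 1027.458 = 0.810 kg m⁻³ over Δz = 56 − 17 = 39 m.
N² = (9.81/1027.863) × (0.810/39) = 1.9822 × 10⁻⁴ s⁻².
N = √(1.9822 × 10⁻⁴) = 0.014079 rad s⁻¹, so T = 2π/N = 446.28 s = 7.4380 min ≈ 7.44 min.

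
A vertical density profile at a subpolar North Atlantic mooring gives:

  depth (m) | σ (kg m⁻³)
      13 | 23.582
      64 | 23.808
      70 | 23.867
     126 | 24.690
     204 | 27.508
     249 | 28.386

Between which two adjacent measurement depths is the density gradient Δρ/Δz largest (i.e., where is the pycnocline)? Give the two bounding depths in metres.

126–204 m

Compute the density gradient over each adjacent pair:
  13–64 m: Δρ/Δz = 0.226/51 = 4.4 × 10⁻³ kg m⁻⁴
  64–70 m: Δρ/Δz = 0.059/6 = 9.8 × 10⁻³ kg m⁻⁴
  70–126 m: Δρ/Δz = 0.823/56 = 0.015 kg m⁻⁴
  126–204 m: Δρ/Δz = 2.818/78 = 0.036 kg m⁻⁴
  204–249 m: Δρ/Δz = 0.878/45 = 0.020 kg m⁻⁴
The largest gradient is in the 126–204 m interval — the pycnocline.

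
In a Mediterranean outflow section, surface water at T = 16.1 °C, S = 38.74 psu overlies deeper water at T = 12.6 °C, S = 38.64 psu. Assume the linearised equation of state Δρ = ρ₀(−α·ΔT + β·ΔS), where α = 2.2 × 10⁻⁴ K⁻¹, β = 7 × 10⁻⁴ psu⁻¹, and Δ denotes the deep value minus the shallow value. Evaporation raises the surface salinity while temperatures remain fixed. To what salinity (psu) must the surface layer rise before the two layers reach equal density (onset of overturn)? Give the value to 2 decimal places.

Neutral buoyancy requires −α(T_deep − T_surf) + β(S_deep − S_surf′) = 0.
S_surf′ = S_deep − (α/β)·ΔT = 38.64 − (2.2 × 10⁻⁴/7 × 10⁻⁴)·(-3.5) = 39.7400 psu.
Increase required: 39.7400 − 38.74 = 1.0000 psu.

39.74 psu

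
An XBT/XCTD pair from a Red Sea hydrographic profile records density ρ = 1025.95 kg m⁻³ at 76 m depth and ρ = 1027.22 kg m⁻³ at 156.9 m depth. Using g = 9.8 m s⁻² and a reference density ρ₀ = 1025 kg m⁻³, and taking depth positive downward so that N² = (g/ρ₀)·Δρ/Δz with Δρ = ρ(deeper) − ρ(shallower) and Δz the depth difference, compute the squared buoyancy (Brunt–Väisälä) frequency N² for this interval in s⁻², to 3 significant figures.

1.50 × 10⁻⁴ s⁻²

Δρ = 1027.22 − 1025.95 = 1.27 kg m⁻³ over Δz = 156.9 − 76 = 80.9 m.
N² = (9.8/1025) × (1.27/80.9) = 1.5009 × 10⁻⁴ s⁻² ≈ 1.50 × 10⁻⁴ s⁻².
N² > 0, so the interval is statically stable.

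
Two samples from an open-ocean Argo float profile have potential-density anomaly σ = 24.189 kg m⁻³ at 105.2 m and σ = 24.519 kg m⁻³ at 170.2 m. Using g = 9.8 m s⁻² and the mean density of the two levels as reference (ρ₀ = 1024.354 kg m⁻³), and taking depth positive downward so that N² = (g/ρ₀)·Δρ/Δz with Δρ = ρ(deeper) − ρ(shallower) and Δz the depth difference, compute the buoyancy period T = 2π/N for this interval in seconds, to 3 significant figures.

902 s

Δρ = 1024.519 − 1024.189 = 0.330 kg m⁻³ over Δz = 170.2 − 105.2 = 65 m.
N² = (9.8/1024.354) × (0.330/65) = 4.8571 × 10⁻⁵ s⁻².
N = √(4.8571 × 10⁻⁵) = 6.9693 × 10⁻³ rad s⁻¹, so T = 2π/N = 901.55 s ≈ 902 s.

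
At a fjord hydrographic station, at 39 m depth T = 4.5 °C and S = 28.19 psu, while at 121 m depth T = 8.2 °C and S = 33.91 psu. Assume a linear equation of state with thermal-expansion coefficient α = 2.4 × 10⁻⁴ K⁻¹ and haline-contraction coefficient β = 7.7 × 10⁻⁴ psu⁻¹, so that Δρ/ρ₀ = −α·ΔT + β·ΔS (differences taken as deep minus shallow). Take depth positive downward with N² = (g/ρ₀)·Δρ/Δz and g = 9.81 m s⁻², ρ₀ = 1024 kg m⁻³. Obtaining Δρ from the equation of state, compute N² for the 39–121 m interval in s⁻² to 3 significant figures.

ΔT = +3.7 K, ΔS = +5.72 psu (deep − shallow).
Δρ/ρ₀ = −αΔT + βΔS = -8.88 × 10⁻⁴ + 4.4044 × 10⁻³ = 3.5164 × 10⁻³, so Δρ ≈ 3.601 kg m⁻³.
N² = (g/ρ₀)·Δρ/Δz = g·(Δρ/ρ₀)/Δz = 9.81 × 3.5164 × 10⁻³ / 82 = 4.2068 × 10⁻⁴ s⁻² ≈ 4.21 × 10⁻⁴ s⁻².

4.21 × 10⁻⁴ s⁻²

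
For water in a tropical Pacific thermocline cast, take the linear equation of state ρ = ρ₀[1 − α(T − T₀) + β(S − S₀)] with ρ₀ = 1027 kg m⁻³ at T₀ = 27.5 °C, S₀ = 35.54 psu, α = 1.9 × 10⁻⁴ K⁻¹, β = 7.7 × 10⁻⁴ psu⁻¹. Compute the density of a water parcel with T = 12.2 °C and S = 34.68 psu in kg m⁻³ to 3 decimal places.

T − T₀ = -15.3 K, S − S₀ = -0.86 psu.
Bracket = 1 − α·(-15.3) + β·(-0.86) = 1 + (2.2448 × 10⁻³) = 1.0022448.
ρ = 1027 × 1.0022448 = 1029.305 kg m⁻³.

1029.305 kg m⁻³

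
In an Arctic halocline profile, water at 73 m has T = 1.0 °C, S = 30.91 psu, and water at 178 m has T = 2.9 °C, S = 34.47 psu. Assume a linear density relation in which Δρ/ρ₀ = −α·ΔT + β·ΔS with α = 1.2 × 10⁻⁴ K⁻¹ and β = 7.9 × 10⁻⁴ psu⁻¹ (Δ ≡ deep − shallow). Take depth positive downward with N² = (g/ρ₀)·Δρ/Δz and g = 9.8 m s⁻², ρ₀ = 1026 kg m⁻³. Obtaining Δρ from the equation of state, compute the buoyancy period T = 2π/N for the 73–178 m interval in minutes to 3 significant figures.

6.74 min

ΔT = +1.9 K, ΔS = +3.56 psu (deep − shallow).
Δρ/ρ₀ = −αΔT + βΔS = -2.28 × 10⁻⁴ + 2.8124 × 10⁻³ = 2.5844 × 10⁻³, so Δρ ≈ 2.652 kg m⁻³.
N² = (g/ρ₀)·Δρ/Δz = g·(Δρ/ρ₀)/Δz = 9.8 × 2.5844 × 10⁻³ / 105 = 2.4121 × 10⁻⁴ s⁻².
N = √(2.4121 × 10⁻⁴) = 0.015531 rad s⁻¹ → T = 2π/N = 404.56 s = 6.7427 min ≈ 6.74 min.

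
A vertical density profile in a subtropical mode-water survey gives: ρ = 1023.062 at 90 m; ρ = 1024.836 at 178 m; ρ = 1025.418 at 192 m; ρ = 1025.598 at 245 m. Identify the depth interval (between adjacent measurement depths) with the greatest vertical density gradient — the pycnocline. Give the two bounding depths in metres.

178–192 m

Compute the density gradient over each adjacent pair:
  90–178 m: Δρ/Δz = 1.774/88 = 0.020 kg m⁻⁴
  178–192 m: Δρ/Δz = 0.582/14 = 0.042 kg m⁻⁴
  192–245 m: Δρ/Δz = 0.180/53 = 3.4 × 10⁻³ kg m⁻⁴
The largest gradient is in the 178–192 m interval — the pycnocline.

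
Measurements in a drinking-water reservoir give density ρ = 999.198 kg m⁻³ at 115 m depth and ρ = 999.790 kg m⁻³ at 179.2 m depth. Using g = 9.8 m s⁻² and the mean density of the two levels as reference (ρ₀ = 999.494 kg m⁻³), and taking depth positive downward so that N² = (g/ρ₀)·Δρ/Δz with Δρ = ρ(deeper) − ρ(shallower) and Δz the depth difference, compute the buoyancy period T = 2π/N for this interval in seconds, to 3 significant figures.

Δρ = 999.790 − 999.198 = 0.592 kg m⁻³ over Δz = 179.2 − 115 = 64.2 m.
N² = (9.8/999.494) × (0.592/64.2) = 9.0413 × 10⁻⁵ s⁻².
N = √(9.0413 × 10⁻⁵) = 9.5086 × 10⁻³ rad s⁻¹, so T = 2π/N = 660.79 s ≈ 661 s.

661 s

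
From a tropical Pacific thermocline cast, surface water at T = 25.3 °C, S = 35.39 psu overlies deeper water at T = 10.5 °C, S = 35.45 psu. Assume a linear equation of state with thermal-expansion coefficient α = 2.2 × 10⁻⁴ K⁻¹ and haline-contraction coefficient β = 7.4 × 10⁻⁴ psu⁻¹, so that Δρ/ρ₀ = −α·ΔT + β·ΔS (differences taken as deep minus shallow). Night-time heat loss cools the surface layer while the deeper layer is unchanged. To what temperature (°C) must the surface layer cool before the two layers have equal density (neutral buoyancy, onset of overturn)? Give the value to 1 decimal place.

Neutral buoyancy requires Δρ = 0, i.e. −α(T_deep − T_surf′) + β(S_deep − S_surf) = 0.
T_surf′ = T_deep − (β/α)·ΔS = 10.5 − (7.4 × 10⁻⁴/2.2 × 10⁻⁴)·(+0.06) = 10.298 °C.
Cooling required: 25.3 − (10.298) = 15.002 °C.

10.3 °C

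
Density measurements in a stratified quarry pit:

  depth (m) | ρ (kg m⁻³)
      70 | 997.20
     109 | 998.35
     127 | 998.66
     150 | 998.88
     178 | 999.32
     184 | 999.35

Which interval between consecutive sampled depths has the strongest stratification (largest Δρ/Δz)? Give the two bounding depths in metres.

70–109 m

Compute the density gradient over each adjacent pair:
  70–109 m: Δρ/Δz = 1.15/39 = 0.029 kg m⁻⁴
  109–127 m: Δρ/Δz = 0.31/18 = 0.017 kg m⁻⁴
  127–150 m: Δρ/Δz = 0.22/23 = 9.6 × 10⁻³ kg m⁻⁴
  150–178 m: Δρ/Δz = 0.44/28 = 0.016 kg m⁻⁴
  178–184 m: Δρ/Δz = 0.03/6 = 5.0 × 10⁻³ kg m⁻⁴
The largest gradient is in the 70–109 m interval — the pycnocline.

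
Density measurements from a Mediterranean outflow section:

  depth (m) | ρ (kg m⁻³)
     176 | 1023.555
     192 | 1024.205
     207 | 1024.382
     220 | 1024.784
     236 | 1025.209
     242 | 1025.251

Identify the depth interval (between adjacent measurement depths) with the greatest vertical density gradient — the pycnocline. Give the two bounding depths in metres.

Compute the density gradient over each adjacent pair:
  176–192 m: Δρ/Δz = 0.650/16 = 0.041 kg m⁻⁴
  192–207 m: Δρ/Δz = 0.177/15 = 0.012 kg m⁻⁴
  207–220 m: Δρ/Δz = 0.402/13 = 0.031 kg m⁻⁴
  220–236 m: Δρ/Δz = 0.425/16 = 0.027 kg m⁻⁴
  236–242 m: Δρ/Δz = 0.042/6 = 7.0 × 10⁻³ kg m⁻⁴
The largest gradient is in the 176–192 m interval — the pycnocline.

176–192 m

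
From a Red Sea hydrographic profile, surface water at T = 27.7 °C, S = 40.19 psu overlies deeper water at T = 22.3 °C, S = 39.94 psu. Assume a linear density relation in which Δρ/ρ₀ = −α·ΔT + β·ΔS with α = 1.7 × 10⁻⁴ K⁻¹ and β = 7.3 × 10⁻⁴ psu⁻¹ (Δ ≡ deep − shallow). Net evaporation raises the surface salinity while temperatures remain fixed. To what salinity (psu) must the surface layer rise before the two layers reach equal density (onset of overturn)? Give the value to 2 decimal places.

41.20 psu

Neutral buoyancy requires −α(T_deep − T_surf) + β(S_deep − S_surf′) = 0.
S_surf′ = S_deep − (α/β)·ΔT = 39.94 − (1.7 × 10⁻⁴/7.3 × 10⁻⁴)·(-5.4) = 41.1975 psu.
Increase required: 41.1975 − 40.19 = 1.0075 psu.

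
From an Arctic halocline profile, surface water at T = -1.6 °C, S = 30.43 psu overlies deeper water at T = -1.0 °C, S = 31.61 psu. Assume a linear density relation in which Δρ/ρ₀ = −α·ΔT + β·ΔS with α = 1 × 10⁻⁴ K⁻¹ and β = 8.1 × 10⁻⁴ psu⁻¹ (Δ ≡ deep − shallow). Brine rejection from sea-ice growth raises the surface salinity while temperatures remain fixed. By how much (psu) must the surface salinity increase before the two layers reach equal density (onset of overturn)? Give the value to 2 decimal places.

Neutral buoyancy requires −α(T_deep − T_surf) + β(S_deep − S_surf′) = 0.
S_surf′ = S_deep − (α/β)·ΔT = 31.61 − (1 × 10⁻⁴/8.1 × 10⁻⁴)·(+0.6) = 31.5359 psu.
Increase required: 31.5359 − 30.43 = 1.1059 psu.

1.11 psu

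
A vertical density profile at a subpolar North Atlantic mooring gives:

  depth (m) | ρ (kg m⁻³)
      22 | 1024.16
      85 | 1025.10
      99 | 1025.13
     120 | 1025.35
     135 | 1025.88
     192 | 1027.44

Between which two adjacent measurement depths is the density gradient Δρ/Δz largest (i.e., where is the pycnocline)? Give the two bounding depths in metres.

120–135 m

Compute the density gradient over each adjacent pair:
  22–85 m: Δρ/Δz = 0.94/63 = 0.015 kg m⁻⁴
  85–99 m: Δρ/Δz = 0.03/14 = 2.1 × 10⁻³ kg m⁻⁴
  99–120 m: Δρ/Δz = 0.22/21 = 0.010 kg m⁻⁴
  120–135 m: Δρ/Δz = 0.53/15 = 0.035 kg m⁻⁴
  135–192 m: Δρ/Δz = 1.56/57 = 0.027 kg m⁻⁴
The largest gradient is in the 120–135 m interval — the pycnocline.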